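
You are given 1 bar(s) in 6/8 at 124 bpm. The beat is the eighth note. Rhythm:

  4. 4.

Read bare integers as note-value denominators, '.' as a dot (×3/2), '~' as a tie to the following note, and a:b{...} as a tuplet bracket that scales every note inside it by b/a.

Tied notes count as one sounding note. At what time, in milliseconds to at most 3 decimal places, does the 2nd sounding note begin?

1. 0.0ms @ 0 + 1451.613ms (3)
2. 1451.613ms @ 3 + 1451.613ms (3)

note 2 onset = 3b = 1451.613ms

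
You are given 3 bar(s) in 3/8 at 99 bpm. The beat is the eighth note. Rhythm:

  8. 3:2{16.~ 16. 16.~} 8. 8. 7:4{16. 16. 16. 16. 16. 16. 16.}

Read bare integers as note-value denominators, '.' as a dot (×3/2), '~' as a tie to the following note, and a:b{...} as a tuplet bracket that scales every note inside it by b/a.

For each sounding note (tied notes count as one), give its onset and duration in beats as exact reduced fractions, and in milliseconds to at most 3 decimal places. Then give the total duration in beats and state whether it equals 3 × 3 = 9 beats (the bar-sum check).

1) 0.0ms=0b +909.091ms=3/2b
2) 909.091ms=3/2b +606.061ms=1b
3) 1515.152ms=5/2b +1212.121ms=2b
4) 2727.273ms=9/2b +909.091ms=3/2b
5) 3636.364ms=6b +259.74ms=3/7b
6) 3896.104ms=45/7b +259.74ms=3/7b
7) 4155.844ms=48/7b +259.74ms=3/7b
8) 4415.584ms=51/7b +259.74ms=3/7b
9) 4675.325ms=54/7b +259.74ms=3/7b
10) 4935.065ms=57/7b +259.74ms=3/7b
11) 5194.805ms=60/7b +259.74ms=3/7b
Σ=9b of 9 (99bpm 3/8) — PASS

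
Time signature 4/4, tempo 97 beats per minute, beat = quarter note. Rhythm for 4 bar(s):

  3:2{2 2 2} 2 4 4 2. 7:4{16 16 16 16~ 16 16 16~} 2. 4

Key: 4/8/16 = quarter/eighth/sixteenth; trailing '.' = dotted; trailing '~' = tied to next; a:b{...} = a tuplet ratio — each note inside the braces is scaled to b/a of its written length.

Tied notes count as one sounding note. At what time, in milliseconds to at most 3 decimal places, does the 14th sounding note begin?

1. 0.0ms @ 0 + 824.742ms (4/3)
2. 824.742ms @ 4/3 + 824.742ms (4/3)
3. 1649.485ms @ 8/3 + 824.742ms (4/3)
4. 2474.227ms @ 4 + 1237.113ms (2)
5. 3711.34ms @ 6 + 618.557ms (1)
6. 4329.897ms @ 7 + 618.557ms (1)
7. 4948.454ms @ 8 + 1855.67ms (3)
8. 6804.124ms @ 11 + 88.365ms (1/7)
9. 6892.489ms @ 78/7 + 88.365ms (1/7)
10. 6980.854ms @ 79/7 + 88.365ms (1/7)
11. 7069.219ms @ 80/7 + 176.73ms (2/7)
12. 7245.95ms @ 82/7 + 88.365ms (1/7)
13. 7334.315ms @ 83/7 + 1944.035ms (22/7)
14. 9278.351ms @ 15 + 618.557ms (1)

note 14 onset = 15b = 9278.351ms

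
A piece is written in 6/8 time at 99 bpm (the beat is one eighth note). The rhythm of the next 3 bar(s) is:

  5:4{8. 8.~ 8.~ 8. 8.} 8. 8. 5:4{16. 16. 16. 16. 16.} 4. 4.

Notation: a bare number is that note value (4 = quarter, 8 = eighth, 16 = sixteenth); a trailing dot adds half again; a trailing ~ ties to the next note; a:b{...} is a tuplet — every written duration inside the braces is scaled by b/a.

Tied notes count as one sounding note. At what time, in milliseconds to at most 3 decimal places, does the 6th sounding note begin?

note 6 onset = 9b = 5454.545ms

1. 0.0ms @ 0 + 727.273ms (6/5)
2. 727.273ms @ 6/5 + 2181.818ms (18/5)
3. 2909.091ms @ 24/5 + 727.273ms (6/5)
4. 3636.364ms @ 6 + 909.091ms (3/2)
5. 4545.455ms @ 15/2 + 909.091ms (3/2)
6. 5454.545ms @ 9 + 363.636ms (3/5)
7. 5818.182ms @ 48/5 + 363.636ms (3/5)
8. 6181.818ms @ 51/5 + 363.636ms (3/5)
9. 6545.455ms @ 54/5 + 363.636ms (3/5)
10. 6909.091ms @ 57/5 + 363.636ms (3/5)
11. 7272.727ms @ 12 + 1818.182ms (3)
12. 9090.909ms @ 15 + 1818.182ms (3)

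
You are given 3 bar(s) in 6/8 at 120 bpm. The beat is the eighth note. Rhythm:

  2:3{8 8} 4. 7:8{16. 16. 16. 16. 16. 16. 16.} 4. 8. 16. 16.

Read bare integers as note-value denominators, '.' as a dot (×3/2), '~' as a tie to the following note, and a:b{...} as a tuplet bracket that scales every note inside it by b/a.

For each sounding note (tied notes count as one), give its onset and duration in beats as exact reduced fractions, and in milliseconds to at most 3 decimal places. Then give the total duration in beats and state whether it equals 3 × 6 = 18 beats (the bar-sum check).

1) 0.0ms=0b +750.0ms=3/2b
2) 750.0ms=3/2b +750.0ms=3/2b
3) 1500.0ms=3b +1500.0ms=3b
4) 3000.0ms=6b +428.571ms=6/7b
5) 3428.571ms=48/7b +428.571ms=6/7b
6) 3857.143ms=54/7b +428.571ms=6/7b
7) 4285.714ms=60/7b +428.571ms=6/7b
8) 4714.286ms=66/7b +428.571ms=6/7b
9) 5142.857ms=72/7b +428.571ms=6/7b
10) 5571.429ms=78/7b +428.571ms=6/7b
11) 6000.0ms=12b +1500.0ms=3b
12) 7500.0ms=15b +750.0ms=3/2b
13) 8250.0ms=33/2b +375.0ms=3/4b
14) 8625.0ms=69/4b +375.0ms=3/4b
Σ=18b of 18 (120bpm 6/8) — PASS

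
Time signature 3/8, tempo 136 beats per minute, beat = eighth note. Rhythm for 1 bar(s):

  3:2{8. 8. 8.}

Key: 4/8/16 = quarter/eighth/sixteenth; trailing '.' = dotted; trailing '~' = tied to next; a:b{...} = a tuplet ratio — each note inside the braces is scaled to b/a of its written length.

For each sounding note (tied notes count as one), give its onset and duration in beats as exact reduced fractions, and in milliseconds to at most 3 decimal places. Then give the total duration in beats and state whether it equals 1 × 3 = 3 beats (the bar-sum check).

1) 0.0ms=0b +441.176ms=1b
2) 441.176ms=1b +441.176ms=1b
3) 882.353ms=2b +441.176ms=1b
Σ=3b of 3 (136bpm 3/8) — PASS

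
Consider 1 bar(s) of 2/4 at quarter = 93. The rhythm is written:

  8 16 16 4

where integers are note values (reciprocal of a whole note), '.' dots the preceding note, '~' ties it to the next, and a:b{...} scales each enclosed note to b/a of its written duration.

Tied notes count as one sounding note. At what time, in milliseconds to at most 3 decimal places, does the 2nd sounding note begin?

note 2 onset = 1/2b = 322.581ms

1. 0.0ms @ 0 + 322.581ms (1/2)
2. 322.581ms @ 1/2 + 161.29ms (1/4)
3. 483.871ms @ 3/4 + 161.29ms (1/4)
4. 645.161ms @ 1 + 645.161ms (1)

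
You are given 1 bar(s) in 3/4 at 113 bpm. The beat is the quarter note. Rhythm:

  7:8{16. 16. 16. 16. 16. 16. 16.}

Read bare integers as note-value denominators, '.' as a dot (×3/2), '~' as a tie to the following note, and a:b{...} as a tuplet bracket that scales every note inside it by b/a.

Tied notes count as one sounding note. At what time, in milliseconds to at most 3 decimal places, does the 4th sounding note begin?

note 4 onset = 9/7b = 682.68ms

1. 0.0ms @ 0 + 227.56ms (3/7)
2. 227.56ms @ 3/7 + 227.56ms (3/7)
3. 455.12ms @ 6/7 + 227.56ms (3/7)
4. 682.68ms @ 9/7 + 227.56ms (3/7)
5. 910.24ms @ 12/7 + 227.56ms (3/7)
6. 1137.8ms @ 15/7 + 227.56ms (3/7)
7. 1365.36ms @ 18/7 + 227.56ms (3/7)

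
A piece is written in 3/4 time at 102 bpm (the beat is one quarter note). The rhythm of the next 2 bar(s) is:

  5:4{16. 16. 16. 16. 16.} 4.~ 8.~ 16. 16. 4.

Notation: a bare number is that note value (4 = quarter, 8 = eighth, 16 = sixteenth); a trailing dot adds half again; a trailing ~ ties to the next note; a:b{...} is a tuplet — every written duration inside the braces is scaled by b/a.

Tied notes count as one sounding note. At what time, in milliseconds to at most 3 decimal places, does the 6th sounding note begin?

note 6 onset = 3/2b = 882.353ms

1. 0.0ms @ 0 + 176.471ms (3/10)
2. 176.471ms @ 3/10 + 176.471ms (3/10)
3. 352.941ms @ 3/5 + 176.471ms (3/10)
4. 529.412ms @ 9/10 + 176.471ms (3/10)
5. 705.882ms @ 6/5 + 176.471ms (3/10)
6. 882.353ms @ 3/2 + 1544.118ms (21/8)
7. 2426.471ms @ 33/8 + 220.588ms (3/8)
8. 2647.059ms @ 9/2 + 882.353ms (3/2)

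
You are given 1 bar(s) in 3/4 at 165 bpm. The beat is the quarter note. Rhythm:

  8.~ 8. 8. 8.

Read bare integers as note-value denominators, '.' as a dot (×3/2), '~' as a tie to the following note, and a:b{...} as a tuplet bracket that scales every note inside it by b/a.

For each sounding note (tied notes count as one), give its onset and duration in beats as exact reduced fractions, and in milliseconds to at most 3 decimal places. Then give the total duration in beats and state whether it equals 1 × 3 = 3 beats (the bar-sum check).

1) 0.0ms=0b +545.455ms=3/2b
2) 545.455ms=3/2b +272.727ms=3/4b
3) 818.182ms=9/4b +272.727ms=3/4b
Σ=3b of 3 (165bpm 3/4) — PASS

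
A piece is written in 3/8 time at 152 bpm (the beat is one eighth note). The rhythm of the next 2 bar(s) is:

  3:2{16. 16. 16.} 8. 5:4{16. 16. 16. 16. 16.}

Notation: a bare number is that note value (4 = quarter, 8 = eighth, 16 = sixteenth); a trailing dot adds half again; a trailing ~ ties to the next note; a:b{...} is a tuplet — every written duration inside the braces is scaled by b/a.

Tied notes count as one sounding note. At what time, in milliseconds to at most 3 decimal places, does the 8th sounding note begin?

1. 0.0ms @ 0 + 197.368ms (1/2)
2. 197.368ms @ 1/2 + 197.368ms (1/2)
3. 394.737ms @ 1 + 197.368ms (1/2)
4. 592.105ms @ 3/2 + 592.105ms (3/2)
5. 1184.211ms @ 3 + 236.842ms (3/5)
6. 1421.053ms @ 18/5 + 236.842ms (3/5)
7. 1657.895ms @ 21/5 + 236.842ms (3/5)
8. 1894.737ms @ 24/5 + 236.842ms (3/5)
9. 2131.579ms @ 27/5 + 236.842ms (3/5)

note 8 onset = 24/5b = 1894.737ms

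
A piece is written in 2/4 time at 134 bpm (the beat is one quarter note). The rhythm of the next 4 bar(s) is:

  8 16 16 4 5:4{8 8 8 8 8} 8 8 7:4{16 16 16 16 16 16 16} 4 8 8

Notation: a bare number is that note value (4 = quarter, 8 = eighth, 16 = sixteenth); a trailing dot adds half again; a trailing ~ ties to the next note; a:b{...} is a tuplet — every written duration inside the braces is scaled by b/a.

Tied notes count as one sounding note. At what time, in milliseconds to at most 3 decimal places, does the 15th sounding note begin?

note 15 onset = 38/7b = 2430.704ms

1. 0.0ms @ 0 + 223.881ms (1/2)
2. 223.881ms @ 1/2 + 111.94ms (1/4)
3. 335.821ms @ 3/4 + 111.94ms (1/4)
4. 447.761ms @ 1 + 447.761ms (1)
5. 895.522ms @ 2 + 179.104ms (2/5)
6. 1074.627ms @ 12/5 + 179.104ms (2/5)
7. 1253.731ms @ 14/5 + 179.104ms (2/5)
8. 1432.836ms @ 16/5 + 179.104ms (2/5)
9. 1611.94ms @ 18/5 + 179.104ms (2/5)
10. 1791.045ms @ 4 + 223.881ms (1/2)
11. 2014.925ms @ 9/2 + 223.881ms (1/2)
12. 2238.806ms @ 5 + 63.966ms (1/7)
13. 2302.772ms @ 36/7 + 63.966ms (1/7)
14. 2366.738ms @ 37/7 + 63.966ms (1/7)
15. 2430.704ms @ 38/7 + 63.966ms (1/7)
16. 2494.67ms @ 39/7 + 63.966ms (1/7)
17. 2558.635ms @ 40/7 + 63.966ms (1/7)
18. 2622.601ms @ 41/7 + 63.966ms (1/7)
19. 2686.567ms @ 6 + 447.761ms (1)
20. 3134.328ms @ 7 + 223.881ms (1/2)
21. 3358.209ms @ 15/2 + 223.881ms (1/2)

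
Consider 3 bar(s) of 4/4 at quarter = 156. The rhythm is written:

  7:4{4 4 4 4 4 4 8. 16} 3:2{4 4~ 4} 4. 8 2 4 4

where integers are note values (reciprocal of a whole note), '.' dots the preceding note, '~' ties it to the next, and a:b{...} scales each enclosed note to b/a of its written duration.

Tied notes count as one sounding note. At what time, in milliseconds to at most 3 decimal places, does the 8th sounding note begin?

1. 0.0ms @ 0 + 219.78ms (4/7)
2. 219.78ms @ 4/7 + 219.78ms (4/7)
3. 439.56ms @ 8/7 + 219.78ms (4/7)
4. 659.341ms @ 12/7 + 219.78ms (4/7)
5. 879.121ms @ 16/7 + 219.78ms (4/7)
6. 1098.901ms @ 20/7 + 219.78ms (4/7)
7. 1318.681ms @ 24/7 + 164.835ms (3/7)
8. 1483.516ms @ 27/7 + 54.945ms (1/7)
9. 1538.462ms @ 4 + 256.41ms (2/3)
10. 1794.872ms @ 14/3 + 512.821ms (4/3)
11. 2307.692ms @ 6 + 576.923ms (3/2)
12. 2884.615ms @ 15/2 + 192.308ms (1/2)
13. 3076.923ms @ 8 + 769.231ms (2)
14. 3846.154ms @ 10 + 384.615ms (1)
15. 4230.769ms @ 11 + 384.615ms (1)

note 8 onset = 27/7b = 1483.516ms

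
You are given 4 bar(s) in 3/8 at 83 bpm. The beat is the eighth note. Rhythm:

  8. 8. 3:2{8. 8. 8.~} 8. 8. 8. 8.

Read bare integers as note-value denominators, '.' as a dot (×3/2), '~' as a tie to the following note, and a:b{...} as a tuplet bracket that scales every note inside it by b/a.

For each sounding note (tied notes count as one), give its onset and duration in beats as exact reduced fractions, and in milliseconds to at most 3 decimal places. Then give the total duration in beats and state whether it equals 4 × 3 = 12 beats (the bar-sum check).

1) 0.0ms=0b +1084.337ms=3/2b
2) 1084.337ms=3/2b +1084.337ms=3/2b
3) 2168.675ms=3b +722.892ms=1b
4) 2891.566ms=4b +722.892ms=1b
5) 3614.458ms=5b +1807.229ms=5/2b
6) 5421.687ms=15/2b +1084.337ms=3/2b
7) 6506.024ms=9b +1084.337ms=3/2b
8) 7590.361ms=21/2b +1084.337ms=3/2b
Σ=12b of 12 (83bpm 3/8) — PASS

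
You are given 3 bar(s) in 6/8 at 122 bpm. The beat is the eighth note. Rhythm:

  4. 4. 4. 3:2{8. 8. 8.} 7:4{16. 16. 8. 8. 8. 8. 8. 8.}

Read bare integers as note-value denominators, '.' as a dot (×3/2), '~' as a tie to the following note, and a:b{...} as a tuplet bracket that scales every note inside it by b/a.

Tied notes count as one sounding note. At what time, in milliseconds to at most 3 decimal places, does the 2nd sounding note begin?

note 2 onset = 3b = 1475.41ms

1. 0.0ms @ 0 + 1475.41ms (3)
2. 1475.41ms @ 3 + 1475.41ms (3)
3. 2950.82ms @ 6 + 1475.41ms (3)
4. 4426.23ms @ 9 + 491.803ms (1)
5. 4918.033ms @ 10 + 491.803ms (1)
6. 5409.836ms @ 11 + 491.803ms (1)
7. 5901.639ms @ 12 + 210.773ms (3/7)
8. 6112.412ms @ 87/7 + 210.773ms (3/7)
9. 6323.185ms @ 90/7 + 421.546ms (6/7)
10. 6744.731ms @ 96/7 + 421.546ms (6/7)
11. 7166.276ms @ 102/7 + 421.546ms (6/7)
12. 7587.822ms @ 108/7 + 421.546ms (6/7)
13. 8009.368ms @ 114/7 + 421.546ms (6/7)
14. 8430.913ms @ 120/7 + 421.546ms (6/7)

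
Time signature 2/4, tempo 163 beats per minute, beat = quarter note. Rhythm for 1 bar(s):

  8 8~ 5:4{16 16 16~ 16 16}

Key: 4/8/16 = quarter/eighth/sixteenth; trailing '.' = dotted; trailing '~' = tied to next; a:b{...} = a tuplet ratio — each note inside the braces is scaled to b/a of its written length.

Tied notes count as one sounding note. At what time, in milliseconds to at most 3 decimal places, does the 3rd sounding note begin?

1. 0.0ms @ 0 + 184.049ms (1/2)
2. 184.049ms @ 1/2 + 257.669ms (7/10)
3. 441.718ms @ 6/5 + 73.62ms (1/5)
4. 515.337ms @ 7/5 + 147.239ms (2/5)
5. 662.577ms @ 9/5 + 73.62ms (1/5)

note 3 onset = 6/5b = 441.718ms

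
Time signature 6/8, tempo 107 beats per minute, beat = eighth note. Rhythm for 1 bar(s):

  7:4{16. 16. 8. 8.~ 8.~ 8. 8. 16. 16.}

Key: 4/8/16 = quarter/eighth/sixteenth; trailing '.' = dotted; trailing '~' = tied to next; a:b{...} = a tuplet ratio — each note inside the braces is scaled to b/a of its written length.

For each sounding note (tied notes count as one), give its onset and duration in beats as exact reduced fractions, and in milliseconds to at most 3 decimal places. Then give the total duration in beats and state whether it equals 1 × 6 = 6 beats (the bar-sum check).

1) 0.0ms=0b +240.32ms=3/7b
2) 240.32ms=3/7b +240.32ms=3/7b
3) 480.641ms=6/7b +480.641ms=6/7b
4) 961.282ms=12/7b +1441.923ms=18/7b
5) 2403.204ms=30/7b +480.641ms=6/7b
6) 2883.845ms=36/7b +240.32ms=3/7b
7) 3124.166ms=39/7b +240.32ms=3/7b
Σ=6b of 6 (107bpm 6/8) — PASS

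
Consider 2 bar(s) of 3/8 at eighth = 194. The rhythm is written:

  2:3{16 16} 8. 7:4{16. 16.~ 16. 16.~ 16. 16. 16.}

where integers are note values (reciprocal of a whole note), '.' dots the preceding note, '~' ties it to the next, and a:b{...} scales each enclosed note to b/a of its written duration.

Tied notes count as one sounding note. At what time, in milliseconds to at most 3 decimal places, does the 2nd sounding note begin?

note 2 onset = 3/4b = 231.959ms

1. 0.0ms @ 0 + 231.959ms (3/4)
2. 231.959ms @ 3/4 + 231.959ms (3/4)
3. 463.918ms @ 3/2 + 463.918ms (3/2)
4. 927.835ms @ 3 + 132.548ms (3/7)
5. 1060.383ms @ 24/7 + 265.096ms (6/7)
6. 1325.479ms @ 30/7 + 265.096ms (6/7)
7. 1590.574ms @ 36/7 + 132.548ms (3/7)
8. 1723.122ms @ 39/7 + 132.548ms (3/7)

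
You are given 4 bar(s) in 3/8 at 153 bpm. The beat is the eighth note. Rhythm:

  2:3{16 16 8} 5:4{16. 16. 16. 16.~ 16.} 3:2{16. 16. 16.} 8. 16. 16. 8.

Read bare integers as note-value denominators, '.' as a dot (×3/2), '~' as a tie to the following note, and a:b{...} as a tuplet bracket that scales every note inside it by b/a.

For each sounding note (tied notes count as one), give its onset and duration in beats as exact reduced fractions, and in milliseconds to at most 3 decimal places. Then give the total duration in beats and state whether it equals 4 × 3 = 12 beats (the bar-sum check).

1) 0.0ms=0b +294.118ms=3/4b
2) 294.118ms=3/4b +294.118ms=3/4b
3) 588.235ms=3/2b +588.235ms=3/2b
4) 1176.471ms=3b +235.294ms=3/5b
5) 1411.765ms=18/5b +235.294ms=3/5b
6) 1647.059ms=21/5b +235.294ms=3/5b
7) 1882.353ms=24/5b +470.588ms=6/5b
8) 2352.941ms=6b +196.078ms=1/2b
9) 2549.02ms=13/2b +196.078ms=1/2b
10) 2745.098ms=7b +196.078ms=1/2b
11) 2941.176ms=15/2b +588.235ms=3/2b
12) 3529.412ms=9b +294.118ms=3/4b
13) 3823.529ms=39/4b +294.118ms=3/4b
14) 4117.647ms=21/2b +588.235ms=3/2b
Σ=12b of 12 (153bpm 3/8) — PASS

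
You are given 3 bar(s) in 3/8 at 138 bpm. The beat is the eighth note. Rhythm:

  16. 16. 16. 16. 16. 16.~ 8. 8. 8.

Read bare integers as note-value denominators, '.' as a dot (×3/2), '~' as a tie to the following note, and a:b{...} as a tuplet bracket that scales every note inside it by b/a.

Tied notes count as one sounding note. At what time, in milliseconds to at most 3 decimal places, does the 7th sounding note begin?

1. 0.0ms @ 0 + 326.087ms (3/4)
2. 326.087ms @ 3/4 + 326.087ms (3/4)
3. 652.174ms @ 3/2 + 326.087ms (3/4)
4. 978.261ms @ 9/4 + 326.087ms (3/4)
5. 1304.348ms @ 3 + 326.087ms (3/4)
6. 1630.435ms @ 15/4 + 978.261ms (9/4)
7. 2608.696ms @ 6 + 652.174ms (3/2)
8. 3260.87ms @ 15/2 + 652.174ms (3/2)

note 7 onset = 6b = 2608.696ms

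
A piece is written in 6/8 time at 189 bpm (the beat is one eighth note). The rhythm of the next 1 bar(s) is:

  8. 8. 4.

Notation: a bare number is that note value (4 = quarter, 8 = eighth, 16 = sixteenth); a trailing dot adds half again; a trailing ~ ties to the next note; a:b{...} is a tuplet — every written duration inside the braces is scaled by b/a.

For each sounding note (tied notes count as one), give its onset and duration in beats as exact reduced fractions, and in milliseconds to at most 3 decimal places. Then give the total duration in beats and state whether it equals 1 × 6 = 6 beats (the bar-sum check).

1) 0.0ms=0b +476.19ms=3/2b
2) 476.19ms=3/2b +476.19ms=3/2b
3) 952.381ms=3b +952.381ms=3b
Σ=6b of 6 (189bpm 6/8) — PASS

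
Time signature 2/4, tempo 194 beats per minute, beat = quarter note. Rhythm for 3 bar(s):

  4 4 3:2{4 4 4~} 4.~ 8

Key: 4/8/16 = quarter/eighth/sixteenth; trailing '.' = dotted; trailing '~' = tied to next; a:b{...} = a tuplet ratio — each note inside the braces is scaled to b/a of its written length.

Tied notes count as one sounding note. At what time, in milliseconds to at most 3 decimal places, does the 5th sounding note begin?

1. 0.0ms @ 0 + 309.278ms (1)
2. 309.278ms @ 1 + 309.278ms (1)
3. 618.557ms @ 2 + 206.186ms (2/3)
4. 824.742ms @ 8/3 + 206.186ms (2/3)
5. 1030.928ms @ 10/3 + 824.742ms (8/3)

note 5 onset = 10/3b = 1030.928ms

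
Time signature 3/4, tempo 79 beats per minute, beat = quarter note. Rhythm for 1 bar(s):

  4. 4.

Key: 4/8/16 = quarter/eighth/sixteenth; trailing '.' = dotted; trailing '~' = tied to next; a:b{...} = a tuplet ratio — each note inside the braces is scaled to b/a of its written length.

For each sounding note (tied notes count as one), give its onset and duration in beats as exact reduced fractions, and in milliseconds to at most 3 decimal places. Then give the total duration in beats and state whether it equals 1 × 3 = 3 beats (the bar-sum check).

1) 0.0ms=0b +1139.241ms=3/2b
2) 1139.241ms=3/2b +1139.241ms=3/2b
Σ=3b of 3 (79bpm 3/4) — PASS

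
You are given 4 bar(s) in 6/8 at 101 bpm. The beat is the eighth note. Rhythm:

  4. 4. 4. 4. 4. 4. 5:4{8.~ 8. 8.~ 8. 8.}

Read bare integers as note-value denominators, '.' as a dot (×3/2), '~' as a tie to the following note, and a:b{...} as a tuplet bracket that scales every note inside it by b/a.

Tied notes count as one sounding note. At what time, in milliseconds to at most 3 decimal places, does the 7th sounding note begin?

1. 0.0ms @ 0 + 1782.178ms (3)
2. 1782.178ms @ 3 + 1782.178ms (3)
3. 3564.356ms @ 6 + 1782.178ms (3)
4. 5346.535ms @ 9 + 1782.178ms (3)
5. 7128.713ms @ 12 + 1782.178ms (3)
6. 8910.891ms @ 15 + 1782.178ms (3)
7. 10693.069ms @ 18 + 1425.743ms (12/5)
8. 12118.812ms @ 102/5 + 1425.743ms (12/5)
9. 13544.554ms @ 114/5 + 712.871ms (6/5)

note 7 onset = 18b = 10693.069ms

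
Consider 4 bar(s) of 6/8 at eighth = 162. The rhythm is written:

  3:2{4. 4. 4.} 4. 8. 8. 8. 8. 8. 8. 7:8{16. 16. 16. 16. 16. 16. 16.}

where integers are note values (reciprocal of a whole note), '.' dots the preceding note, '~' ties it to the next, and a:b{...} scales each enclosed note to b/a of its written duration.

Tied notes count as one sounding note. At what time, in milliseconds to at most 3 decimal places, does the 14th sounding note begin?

note 14 onset = 144/7b = 7619.048ms

1. 0.0ms @ 0 + 740.741ms (2)
2. 740.741ms @ 2 + 740.741ms (2)
3. 1481.481ms @ 4 + 740.741ms (2)
4. 2222.222ms @ 6 + 1111.111ms (3)
5. 3333.333ms @ 9 + 555.556ms (3/2)
6. 3888.889ms @ 21/2 + 555.556ms (3/2)
7. 4444.444ms @ 12 + 555.556ms (3/2)
8. 5000.0ms @ 27/2 + 555.556ms (3/2)
9. 5555.556ms @ 15 + 555.556ms (3/2)
10. 6111.111ms @ 33/2 + 555.556ms (3/2)
11. 6666.667ms @ 18 + 317.46ms (6/7)
12. 6984.127ms @ 132/7 + 317.46ms (6/7)
13. 7301.587ms @ 138/7 + 317.46ms (6/7)
14. 7619.048ms @ 144/7 + 317.46ms (6/7)
15. 7936.508ms @ 150/7 + 317.46ms (6/7)
16. 8253.968ms @ 156/7 + 317.46ms (6/7)
17. 8571.429ms @ 162/7 + 317.46ms (6/7)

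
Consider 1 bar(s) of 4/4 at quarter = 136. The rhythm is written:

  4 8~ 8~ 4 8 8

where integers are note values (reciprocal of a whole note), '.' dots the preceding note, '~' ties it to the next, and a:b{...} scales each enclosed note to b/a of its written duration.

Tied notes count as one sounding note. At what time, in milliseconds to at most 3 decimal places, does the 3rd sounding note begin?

1. 0.0ms @ 0 + 441.176ms (1)
2. 441.176ms @ 1 + 882.353ms (2)
3. 1323.529ms @ 3 + 220.588ms (1/2)
4. 1544.118ms @ 7/2 + 220.588ms (1/2)

note 3 onset = 3b = 1323.529ms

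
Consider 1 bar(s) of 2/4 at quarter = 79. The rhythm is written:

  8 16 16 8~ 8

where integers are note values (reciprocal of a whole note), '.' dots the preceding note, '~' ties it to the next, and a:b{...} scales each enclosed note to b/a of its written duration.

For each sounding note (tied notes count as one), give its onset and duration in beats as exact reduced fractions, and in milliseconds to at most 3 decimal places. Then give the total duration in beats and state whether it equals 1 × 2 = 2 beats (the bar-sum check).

1) 0.0ms=0b +379.747ms=1/2b
2) 379.747ms=1/2b +189.873ms=1/4b
3) 569.62ms=3/4b +189.873ms=1/4b
4) 759.494ms=1b +759.494ms=1b
Σ=2b of 2 (79bpm 2/4) — PASS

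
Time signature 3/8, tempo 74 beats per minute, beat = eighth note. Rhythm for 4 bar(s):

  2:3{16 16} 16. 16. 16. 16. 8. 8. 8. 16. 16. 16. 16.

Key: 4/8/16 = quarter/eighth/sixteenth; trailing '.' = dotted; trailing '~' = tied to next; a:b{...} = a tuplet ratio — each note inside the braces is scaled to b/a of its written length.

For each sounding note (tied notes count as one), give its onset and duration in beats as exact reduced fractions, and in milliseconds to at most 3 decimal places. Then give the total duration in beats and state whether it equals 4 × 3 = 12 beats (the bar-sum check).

1) 0.0ms=0b +608.108ms=3/4b
2) 608.108ms=3/4b +608.108ms=3/4b
3) 1216.216ms=3/2b +608.108ms=3/4b
4) 1824.324ms=9/4b +608.108ms=3/4b
5) 2432.432ms=3b +608.108ms=3/4b
6) 3040.541ms=15/4b +608.108ms=3/4b
7) 3648.649ms=9/2b +1216.216ms=3/2b
8) 4864.865ms=6b +1216.216ms=3/2b
9) 6081.081ms=15/2b +1216.216ms=3/2b
10) 7297.297ms=9b +608.108ms=3/4b
11) 7905.405ms=39/4b +608.108ms=3/4b
12) 8513.514ms=21/2b +608.108ms=3/4b
13) 9121.622ms=45/4b +608.108ms=3/4b
Σ=12b of 12 (74bpm 3/8) — PASS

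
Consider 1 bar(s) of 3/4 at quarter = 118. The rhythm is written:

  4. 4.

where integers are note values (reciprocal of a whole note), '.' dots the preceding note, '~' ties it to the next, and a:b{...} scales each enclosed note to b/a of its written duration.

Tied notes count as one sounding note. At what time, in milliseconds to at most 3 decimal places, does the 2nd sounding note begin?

note 2 onset = 3/2b = 762.712ms

1. 0.0ms @ 0 + 762.712ms (3/2)
2. 762.712ms @ 3/2 + 762.712ms (3/2)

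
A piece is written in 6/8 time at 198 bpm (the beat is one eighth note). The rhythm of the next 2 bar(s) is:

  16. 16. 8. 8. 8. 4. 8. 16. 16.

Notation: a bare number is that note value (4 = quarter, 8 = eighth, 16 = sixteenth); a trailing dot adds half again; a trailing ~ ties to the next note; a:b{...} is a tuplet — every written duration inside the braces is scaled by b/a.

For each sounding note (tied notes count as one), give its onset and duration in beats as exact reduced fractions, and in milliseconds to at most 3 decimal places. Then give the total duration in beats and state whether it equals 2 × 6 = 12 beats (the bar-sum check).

1) 0.0ms=0b +227.273ms=3/4b
2) 227.273ms=3/4b +227.273ms=3/4b
3) 454.545ms=3/2b +454.545ms=3/2b
4) 909.091ms=3b +454.545ms=3/2b
5) 1363.636ms=9/2b +454.545ms=3/2b
6) 1818.182ms=6b +909.091ms=3b
7) 2727.273ms=9b +454.545ms=3/2b
8) 3181.818ms=21/2b +227.273ms=3/4b
9) 3409.091ms=45/4b +227.273ms=3/4b
Σ=12b of 12 (198bpm 6/8) — PASS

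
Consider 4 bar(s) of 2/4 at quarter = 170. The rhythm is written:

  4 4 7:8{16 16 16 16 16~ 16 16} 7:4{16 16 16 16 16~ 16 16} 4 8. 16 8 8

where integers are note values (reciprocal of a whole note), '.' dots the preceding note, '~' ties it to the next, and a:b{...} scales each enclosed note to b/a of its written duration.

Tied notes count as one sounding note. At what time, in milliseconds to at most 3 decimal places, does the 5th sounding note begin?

note 5 onset = 18/7b = 907.563ms

1. 0.0ms @ 0 + 352.941ms (1)
2. 352.941ms @ 1 + 352.941ms (1)
3. 705.882ms @ 2 + 100.84ms (2/7)
4. 806.723ms @ 16/7 + 100.84ms (2/7)
5. 907.563ms @ 18/7 + 100.84ms (2/7)
6. 1008.403ms @ 20/7 + 100.84ms (2/7)
7. 1109.244ms @ 22/7 + 201.681ms (4/7)
8. 1310.924ms @ 26/7 + 100.84ms (2/7)
9. 1411.765ms @ 4 + 50.42ms (1/7)
10. 1462.185ms @ 29/7 + 50.42ms (1/7)
11. 1512.605ms @ 30/7 + 50.42ms (1/7)
12. 1563.025ms @ 31/7 + 50.42ms (1/7)
13. 1613.445ms @ 32/7 + 100.84ms (2/7)
14. 1714.286ms @ 34/7 + 50.42ms (1/7)
15. 1764.706ms @ 5 + 352.941ms (1)
16. 2117.647ms @ 6 + 264.706ms (3/4)
17. 2382.353ms @ 27/4 + 88.235ms (1/4)
18. 2470.588ms @ 7 + 176.471ms (1/2)
19. 2647.059ms @ 15/2 + 176.471ms (1/2)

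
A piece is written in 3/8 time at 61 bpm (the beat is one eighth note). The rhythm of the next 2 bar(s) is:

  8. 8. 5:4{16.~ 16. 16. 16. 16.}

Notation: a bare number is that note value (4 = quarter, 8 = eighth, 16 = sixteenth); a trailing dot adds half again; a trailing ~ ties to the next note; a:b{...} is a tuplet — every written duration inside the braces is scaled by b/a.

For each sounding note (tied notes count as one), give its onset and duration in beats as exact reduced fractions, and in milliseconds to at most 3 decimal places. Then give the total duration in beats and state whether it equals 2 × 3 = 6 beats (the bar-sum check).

1) 0.0ms=0b +1475.41ms=3/2b
2) 1475.41ms=3/2b +1475.41ms=3/2b
3) 2950.82ms=3b +1180.328ms=6/5b
4) 4131.148ms=21/5b +590.164ms=3/5b
5) 4721.311ms=24/5b +590.164ms=3/5b
6) 5311.475ms=27/5b +590.164ms=3/5b
Σ=6b of 6 (61bpm 3/8) — PASS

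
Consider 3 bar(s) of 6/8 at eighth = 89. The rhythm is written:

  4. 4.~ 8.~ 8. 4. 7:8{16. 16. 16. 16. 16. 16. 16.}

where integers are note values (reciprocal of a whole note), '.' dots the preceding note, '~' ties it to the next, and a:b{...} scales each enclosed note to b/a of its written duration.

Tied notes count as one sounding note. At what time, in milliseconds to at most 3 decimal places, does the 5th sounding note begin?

note 5 onset = 90/7b = 8667.737ms

1. 0.0ms @ 0 + 2022.472ms (3)
2. 2022.472ms @ 3 + 4044.944ms (6)
3. 6067.416ms @ 9 + 2022.472ms (3)
4. 8089.888ms @ 12 + 577.849ms (6/7)
5. 8667.737ms @ 90/7 + 577.849ms (6/7)
6. 9245.586ms @ 96/7 + 577.849ms (6/7)
7. 9823.435ms @ 102/7 + 577.849ms (6/7)
8. 10401.284ms @ 108/7 + 577.849ms (6/7)
9. 10979.133ms @ 114/7 + 577.849ms (6/7)
10. 11556.982ms @ 120/7 + 577.849ms (6/7)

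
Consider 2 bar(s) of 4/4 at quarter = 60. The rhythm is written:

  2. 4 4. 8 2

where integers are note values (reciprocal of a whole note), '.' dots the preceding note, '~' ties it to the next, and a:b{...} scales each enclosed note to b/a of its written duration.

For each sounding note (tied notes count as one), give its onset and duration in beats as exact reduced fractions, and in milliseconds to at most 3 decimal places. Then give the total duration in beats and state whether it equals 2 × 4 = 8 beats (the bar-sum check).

1) 0.0ms=0b +3000.0ms=3b
2) 3000.0ms=3b +1000.0ms=1b
3) 4000.0ms=4b +1500.0ms=3/2b
4) 5500.0ms=11/2b +500.0ms=1/2b
5) 6000.0ms=6b +2000.0ms=2b
Σ=8b of 8 (60bpm 4/4) — PASS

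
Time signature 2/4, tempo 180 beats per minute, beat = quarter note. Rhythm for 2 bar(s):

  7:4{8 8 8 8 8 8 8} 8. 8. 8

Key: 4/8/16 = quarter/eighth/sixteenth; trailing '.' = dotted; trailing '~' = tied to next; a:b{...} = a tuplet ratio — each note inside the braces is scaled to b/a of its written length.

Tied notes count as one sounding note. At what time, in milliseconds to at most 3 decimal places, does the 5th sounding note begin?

note 5 onset = 8/7b = 380.952ms

1. 0.0ms @ 0 + 95.238ms (2/7)
2. 95.238ms @ 2/7 + 95.238ms (2/7)
3. 190.476ms @ 4/7 + 95.238ms (2/7)
4. 285.714ms @ 6/7 + 95.238ms (2/7)
5. 380.952ms @ 8/7 + 95.238ms (2/7)
6. 476.19ms @ 10/7 + 95.238ms (2/7)
7. 571.429ms @ 12/7 + 95.238ms (2/7)
8. 666.667ms @ 2 + 250.0ms (3/4)
9. 916.667ms @ 11/4 + 250.0ms (3/4)
10. 1166.667ms @ 7/2 + 166.667ms (1/2)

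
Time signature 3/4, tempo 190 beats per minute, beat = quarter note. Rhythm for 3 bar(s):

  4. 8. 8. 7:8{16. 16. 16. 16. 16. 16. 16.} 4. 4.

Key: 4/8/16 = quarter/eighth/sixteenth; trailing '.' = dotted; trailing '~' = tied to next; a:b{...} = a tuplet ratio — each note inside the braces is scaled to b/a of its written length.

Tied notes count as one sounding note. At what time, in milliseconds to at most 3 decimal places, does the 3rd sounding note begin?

1. 0.0ms @ 0 + 473.684ms (3/2)
2. 473.684ms @ 3/2 + 236.842ms (3/4)
3. 710.526ms @ 9/4 + 236.842ms (3/4)
4. 947.368ms @ 3 + 135.338ms (3/7)
5. 1082.707ms @ 24/7 + 135.338ms (3/7)
6. 1218.045ms @ 27/7 + 135.338ms (3/7)
7. 1353.383ms @ 30/7 + 135.338ms (3/7)
8. 1488.722ms @ 33/7 + 135.338ms (3/7)
9. 1624.06ms @ 36/7 + 135.338ms (3/7)
10. 1759.398ms @ 39/7 + 135.338ms (3/7)
11. 1894.737ms @ 6 + 473.684ms (3/2)
12. 2368.421ms @ 15/2 + 473.684ms (3/2)

note 3 onset = 9/4b = 710.526ms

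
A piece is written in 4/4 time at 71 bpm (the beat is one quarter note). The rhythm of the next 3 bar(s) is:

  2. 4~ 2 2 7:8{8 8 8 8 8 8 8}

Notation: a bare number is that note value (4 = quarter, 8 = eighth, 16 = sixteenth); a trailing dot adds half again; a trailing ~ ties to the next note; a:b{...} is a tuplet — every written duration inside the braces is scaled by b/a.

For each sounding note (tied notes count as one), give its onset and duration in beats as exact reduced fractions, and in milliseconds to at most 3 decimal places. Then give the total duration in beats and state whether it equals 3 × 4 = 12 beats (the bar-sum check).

1) 0.0ms=0b +2535.211ms=3b
2) 2535.211ms=3b +2535.211ms=3b
3) 5070.423ms=6b +1690.141ms=2b
4) 6760.563ms=8b +482.897ms=4/7b
5) 7243.461ms=60/7b +482.897ms=4/7b
6) 7726.358ms=64/7b +482.897ms=4/7b
7) 8209.256ms=68/7b +482.897ms=4/7b
8) 8692.153ms=72/7b +482.897ms=4/7b
9) 9175.05ms=76/7b +482.897ms=4/7b
10) 9657.948ms=80/7b +482.897ms=4/7b
Σ=12b of 12 (71bpm 4/4) — PASS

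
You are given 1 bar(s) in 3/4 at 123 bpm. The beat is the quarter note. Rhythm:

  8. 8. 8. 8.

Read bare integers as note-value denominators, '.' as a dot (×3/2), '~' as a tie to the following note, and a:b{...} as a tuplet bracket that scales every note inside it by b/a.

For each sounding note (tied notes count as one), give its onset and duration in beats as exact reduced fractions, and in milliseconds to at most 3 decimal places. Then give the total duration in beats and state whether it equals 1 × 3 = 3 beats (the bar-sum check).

1) 0.0ms=0b +365.854ms=3/4b
2) 365.854ms=3/4b +365.854ms=3/4b
3) 731.707ms=3/2b +365.854ms=3/4b
4) 1097.561ms=9/4b +365.854ms=3/4b
Σ=3b of 3 (123bpm 3/4) — PASS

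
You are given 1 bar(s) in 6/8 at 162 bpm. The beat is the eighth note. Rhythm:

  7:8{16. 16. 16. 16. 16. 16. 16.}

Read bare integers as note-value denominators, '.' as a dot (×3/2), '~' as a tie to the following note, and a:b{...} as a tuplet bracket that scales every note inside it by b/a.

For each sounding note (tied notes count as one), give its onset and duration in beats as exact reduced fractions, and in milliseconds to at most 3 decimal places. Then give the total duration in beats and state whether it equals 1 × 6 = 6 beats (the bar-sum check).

1) 0.0ms=0b +317.46ms=6/7b
2) 317.46ms=6/7b +317.46ms=6/7b
3) 634.921ms=12/7b +317.46ms=6/7b
4) 952.381ms=18/7b +317.46ms=6/7b
5) 1269.841ms=24/7b +317.46ms=6/7b
6) 1587.302ms=30/7b +317.46ms=6/7b
7) 1904.762ms=36/7b +317.46ms=6/7b
Σ=6b of 6 (162bpm 6/8) — PASS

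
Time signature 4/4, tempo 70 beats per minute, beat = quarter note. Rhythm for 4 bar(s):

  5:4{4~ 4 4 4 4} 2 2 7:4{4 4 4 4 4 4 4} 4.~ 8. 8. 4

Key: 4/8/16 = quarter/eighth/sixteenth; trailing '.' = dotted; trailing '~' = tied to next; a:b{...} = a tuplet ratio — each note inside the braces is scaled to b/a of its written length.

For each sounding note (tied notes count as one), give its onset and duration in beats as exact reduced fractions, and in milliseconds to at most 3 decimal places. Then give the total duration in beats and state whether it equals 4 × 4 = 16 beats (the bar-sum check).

1) 0.0ms=0b +1371.429ms=8/5b
2) 1371.429ms=8/5b +685.714ms=4/5b
3) 2057.143ms=12/5b +685.714ms=4/5b
4) 2742.857ms=16/5b +685.714ms=4/5b
5) 3428.571ms=4b +1714.286ms=2b
6) 5142.857ms=6b +1714.286ms=2b
7) 6857.143ms=8b +489.796ms=4/7b
8) 7346.939ms=60/7b +489.796ms=4/7b
9) 7836.735ms=64/7b +489.796ms=4/7b
10) 8326.531ms=68/7b +489.796ms=4/7b
11) 8816.327ms=72/7b +489.796ms=4/7b
12) 9306.122ms=76/7b +489.796ms=4/7b
13) 9795.918ms=80/7b +489.796ms=4/7b
14) 10285.714ms=12b +1928.571ms=9/4b
15) 12214.286ms=57/4b +642.857ms=3/4b
16) 12857.143ms=15b +857.143ms=1b
Σ=16b of 16 (70bpm 4/4) — PASS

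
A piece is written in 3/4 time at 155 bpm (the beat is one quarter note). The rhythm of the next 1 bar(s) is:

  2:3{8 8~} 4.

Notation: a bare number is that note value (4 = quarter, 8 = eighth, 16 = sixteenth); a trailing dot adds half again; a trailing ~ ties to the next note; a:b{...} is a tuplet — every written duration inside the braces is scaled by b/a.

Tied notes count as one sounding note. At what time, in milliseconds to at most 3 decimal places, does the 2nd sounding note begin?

note 2 onset = 3/4b = 290.323ms

1. 0.0ms @ 0 + 290.323ms (3/4)
2. 290.323ms @ 3/4 + 870.968ms (9/4)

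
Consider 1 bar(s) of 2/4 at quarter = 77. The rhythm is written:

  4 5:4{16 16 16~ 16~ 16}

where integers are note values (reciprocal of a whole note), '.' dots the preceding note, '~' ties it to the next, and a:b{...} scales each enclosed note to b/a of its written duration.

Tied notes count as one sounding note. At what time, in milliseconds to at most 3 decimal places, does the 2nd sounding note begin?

note 2 onset = 1b = 779.221ms

1. 0.0ms @ 0 + 779.221ms (1)
2. 779.221ms @ 1 + 155.844ms (1/5)
3. 935.065ms @ 6/5 + 155.844ms (1/5)
4. 1090.909ms @ 7/5 + 467.532ms (3/5)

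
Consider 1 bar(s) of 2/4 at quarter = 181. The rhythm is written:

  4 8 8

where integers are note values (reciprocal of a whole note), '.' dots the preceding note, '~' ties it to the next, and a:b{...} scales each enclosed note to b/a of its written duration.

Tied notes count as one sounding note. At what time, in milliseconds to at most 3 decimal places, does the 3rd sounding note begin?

1. 0.0ms @ 0 + 331.492ms (1)
2. 331.492ms @ 1 + 165.746ms (1/2)
3. 497.238ms @ 3/2 + 165.746ms (1/2)

note 3 onset = 3/2b = 497.238ms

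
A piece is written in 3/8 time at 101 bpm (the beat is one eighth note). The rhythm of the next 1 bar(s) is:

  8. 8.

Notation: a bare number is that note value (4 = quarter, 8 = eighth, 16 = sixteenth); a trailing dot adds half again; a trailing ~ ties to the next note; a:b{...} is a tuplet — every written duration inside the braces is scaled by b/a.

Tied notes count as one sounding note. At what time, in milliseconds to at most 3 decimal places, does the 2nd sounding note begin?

1. 0.0ms @ 0 + 891.089ms (3/2)
2. 891.089ms @ 3/2 + 891.089ms (3/2)

note 2 onset = 3/2b = 891.089ms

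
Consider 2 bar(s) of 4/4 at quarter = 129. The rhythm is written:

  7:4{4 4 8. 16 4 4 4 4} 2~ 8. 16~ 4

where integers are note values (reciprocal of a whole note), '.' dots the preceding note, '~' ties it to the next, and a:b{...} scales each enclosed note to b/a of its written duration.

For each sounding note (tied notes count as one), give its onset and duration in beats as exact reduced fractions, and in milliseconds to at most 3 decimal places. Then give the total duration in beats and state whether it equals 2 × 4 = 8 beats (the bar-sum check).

1) 0.0ms=0b +265.781ms=4/7b
2) 265.781ms=4/7b +265.781ms=4/7b
3) 531.561ms=8/7b +199.336ms=3/7b
4) 730.897ms=11/7b +66.445ms=1/7b
5) 797.342ms=12/7b +265.781ms=4/7b
6) 1063.123ms=16/7b +265.781ms=4/7b
7) 1328.904ms=20/7b +265.781ms=4/7b
8) 1594.684ms=24/7b +265.781ms=4/7b
9) 1860.465ms=4b +1279.07ms=11/4b
10) 3139.535ms=27/4b +581.395ms=5/4b
Σ=8b of 8 (129bpm 4/4) — PASS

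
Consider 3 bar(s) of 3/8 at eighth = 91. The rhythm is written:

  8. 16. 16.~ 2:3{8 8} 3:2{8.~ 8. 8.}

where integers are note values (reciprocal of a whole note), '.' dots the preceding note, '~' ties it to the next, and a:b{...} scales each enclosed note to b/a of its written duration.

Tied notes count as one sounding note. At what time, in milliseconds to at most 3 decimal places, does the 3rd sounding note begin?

1. 0.0ms @ 0 + 989.011ms (3/2)
2. 989.011ms @ 3/2 + 494.505ms (3/4)
3. 1483.516ms @ 9/4 + 1483.516ms (9/4)
4. 2967.033ms @ 9/2 + 989.011ms (3/2)
5. 3956.044ms @ 6 + 1318.681ms (2)
6. 5274.725ms @ 8 + 659.341ms (1)

note 3 onset = 9/4b = 1483.516ms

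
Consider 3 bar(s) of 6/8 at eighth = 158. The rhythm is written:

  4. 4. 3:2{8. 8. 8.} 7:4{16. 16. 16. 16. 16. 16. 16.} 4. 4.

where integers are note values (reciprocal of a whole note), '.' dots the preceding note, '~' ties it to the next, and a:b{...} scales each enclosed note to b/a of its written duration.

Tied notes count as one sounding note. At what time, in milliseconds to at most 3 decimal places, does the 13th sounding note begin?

note 13 onset = 12b = 4556.962ms

1. 0.0ms @ 0 + 1139.241ms (3)
2. 1139.241ms @ 3 + 1139.241ms (3)
3. 2278.481ms @ 6 + 379.747ms (1)
4. 2658.228ms @ 7 + 379.747ms (1)
5. 3037.975ms @ 8 + 379.747ms (1)
6. 3417.722ms @ 9 + 162.749ms (3/7)
7. 3580.47ms @ 66/7 + 162.749ms (3/7)
8. 3743.219ms @ 69/7 + 162.749ms (3/7)
9. 3905.967ms @ 72/7 + 162.749ms (3/7)
10. 4068.716ms @ 75/7 + 162.749ms (3/7)
11. 4231.465ms @ 78/7 + 162.749ms (3/7)
12. 4394.213ms @ 81/7 + 162.749ms (3/7)
13. 4556.962ms @ 12 + 1139.241ms (3)
14. 5696.203ms @ 15 + 1139.241ms (3)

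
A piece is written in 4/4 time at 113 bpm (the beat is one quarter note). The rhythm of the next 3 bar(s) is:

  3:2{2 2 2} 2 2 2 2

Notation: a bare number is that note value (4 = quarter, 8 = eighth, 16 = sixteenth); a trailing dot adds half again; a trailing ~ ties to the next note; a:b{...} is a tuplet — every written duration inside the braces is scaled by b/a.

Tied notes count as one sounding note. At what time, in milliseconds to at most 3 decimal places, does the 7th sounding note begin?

note 7 onset = 10b = 5309.735ms

1. 0.0ms @ 0 + 707.965ms (4/3)
2. 707.965ms @ 4/3 + 707.965ms (4/3)
3. 1415.929ms @ 8/3 + 707.965ms (4/3)
4. 2123.894ms @ 4 + 1061.947ms (2)
5. 3185.841ms @ 6 + 1061.947ms (2)
6. 4247.788ms @ 8 + 1061.947ms (2)
7. 5309.735ms @ 10 + 1061.947ms (2)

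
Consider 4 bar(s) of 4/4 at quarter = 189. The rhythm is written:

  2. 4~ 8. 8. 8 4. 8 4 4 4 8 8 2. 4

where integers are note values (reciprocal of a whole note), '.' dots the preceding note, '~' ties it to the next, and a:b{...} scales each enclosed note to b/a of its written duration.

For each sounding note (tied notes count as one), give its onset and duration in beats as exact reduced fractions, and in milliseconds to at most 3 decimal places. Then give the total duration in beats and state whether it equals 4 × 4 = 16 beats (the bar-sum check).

1) 0.0ms=0b +952.381ms=3b
2) 952.381ms=3b +555.556ms=7/4b
3) 1507.937ms=19/4b +238.095ms=3/4b
4) 1746.032ms=11/2b +158.73ms=1/2b
5) 1904.762ms=6b +476.19ms=3/2b
6) 2380.952ms=15/2b +158.73ms=1/2b
7) 2539.683ms=8b +317.46ms=1b
8) 2857.143ms=9b +317.46ms=1b
9) 3174.603ms=10b +317.46ms=1b
10) 3492.063ms=11b +158.73ms=1/2b
11) 3650.794ms=23/2b +158.73ms=1/2b
12) 3809.524ms=12b +952.381ms=3b
13) 4761.905ms=15b +317.46ms=1b
Σ=16b of 16 (189bpm 4/4) — PASS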